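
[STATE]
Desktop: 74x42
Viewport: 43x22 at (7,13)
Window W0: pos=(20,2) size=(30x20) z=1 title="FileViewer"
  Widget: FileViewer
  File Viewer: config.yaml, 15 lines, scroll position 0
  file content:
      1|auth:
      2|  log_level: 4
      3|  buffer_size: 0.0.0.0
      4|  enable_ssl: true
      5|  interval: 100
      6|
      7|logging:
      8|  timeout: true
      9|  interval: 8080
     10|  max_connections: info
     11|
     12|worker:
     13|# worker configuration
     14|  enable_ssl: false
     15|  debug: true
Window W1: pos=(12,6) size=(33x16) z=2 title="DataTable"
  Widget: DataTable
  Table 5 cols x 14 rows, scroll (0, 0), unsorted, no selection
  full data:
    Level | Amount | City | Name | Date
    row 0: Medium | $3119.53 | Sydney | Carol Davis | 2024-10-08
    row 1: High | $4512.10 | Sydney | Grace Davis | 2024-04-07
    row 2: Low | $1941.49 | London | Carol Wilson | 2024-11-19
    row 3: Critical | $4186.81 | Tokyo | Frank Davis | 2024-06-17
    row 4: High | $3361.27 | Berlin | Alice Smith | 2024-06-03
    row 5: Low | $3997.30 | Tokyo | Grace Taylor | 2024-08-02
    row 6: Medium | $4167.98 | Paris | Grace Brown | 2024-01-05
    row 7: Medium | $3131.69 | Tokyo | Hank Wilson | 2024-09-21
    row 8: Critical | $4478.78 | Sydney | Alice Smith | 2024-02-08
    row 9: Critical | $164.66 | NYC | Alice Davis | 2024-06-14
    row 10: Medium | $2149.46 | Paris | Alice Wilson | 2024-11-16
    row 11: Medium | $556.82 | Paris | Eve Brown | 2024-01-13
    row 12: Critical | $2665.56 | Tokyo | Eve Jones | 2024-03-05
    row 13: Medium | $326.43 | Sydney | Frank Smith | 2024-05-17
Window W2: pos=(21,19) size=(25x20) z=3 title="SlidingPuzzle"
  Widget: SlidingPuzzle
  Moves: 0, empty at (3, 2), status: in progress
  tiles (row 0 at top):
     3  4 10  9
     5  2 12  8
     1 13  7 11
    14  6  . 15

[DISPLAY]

     ┃Low     │$1941.49│London│Carol ┃   ░┃
     ┃Critical│$4186.81│Tokyo │Frank ┃   ░┃
     ┃High    │$3361.27│Berlin│Alice ┃   ░┃
     ┃Low     │$3997.30│Tokyo │Grace ┃   ░┃
     ┃Medium  │$4167.98│Paris │Grace ┃   ░┃
     ┃Medium  │$3131.69│Tokyo │Hank W┃   ░┃
     ┃Critical┏━━━━━━━━━━━━━━━━━━━━━━━┓  ░┃
     ┃Critical┃ SlidingPuzzle         ┃  ▼┃
     ┗━━━━━━━━┠───────────────────────┨━━━┛
              ┃┌────┬────┬────┬────┐  ┃    
              ┃│  3 │  4 │ 10 │  9 │  ┃    
              ┃├────┼────┼────┼────┤  ┃    
              ┃│  5 │  2 │ 12 │  8 │  ┃    
              ┃├────┼────┼────┼────┤  ┃    
              ┃│  1 │ 13 │  7 │ 11 │  ┃    
              ┃├────┼────┼────┼────┤  ┃    
              ┃│ 14 │  6 │    │ 15 │  ┃    
              ┃└────┴────┴────┴────┘  ┃    
              ┃Moves: 0               ┃    
              ┃                       ┃    
              ┃                       ┃    
              ┃                       ┃    


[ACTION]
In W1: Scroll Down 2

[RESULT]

     ┃High    │$3361.27│Berlin│Alice ┃   ░┃
     ┃Low     │$3997.30│Tokyo │Grace ┃   ░┃
     ┃Medium  │$4167.98│Paris │Grace ┃   ░┃
     ┃Medium  │$3131.69│Tokyo │Hank W┃   ░┃
     ┃Critical│$4478.78│Sydney│Alice ┃   ░┃
     ┃Critical│$164.66 │NYC   │Alice ┃   ░┃
     ┃Medium  ┏━━━━━━━━━━━━━━━━━━━━━━━┓  ░┃
     ┃Medium  ┃ SlidingPuzzle         ┃  ▼┃
     ┗━━━━━━━━┠───────────────────────┨━━━┛
              ┃┌────┬────┬────┬────┐  ┃    
              ┃│  3 │  4 │ 10 │  9 │  ┃    
              ┃├────┼────┼────┼────┤  ┃    
              ┃│  5 │  2 │ 12 │  8 │  ┃    
              ┃├────┼────┼────┼────┤  ┃    
              ┃│  1 │ 13 │  7 │ 11 │  ┃    
              ┃├────┼────┼────┼────┤  ┃    
              ┃│ 14 │  6 │    │ 15 │  ┃    
              ┃└────┴────┴────┴────┘  ┃    
              ┃Moves: 0               ┃    
              ┃                       ┃    
              ┃                       ┃    
              ┃                       ┃    


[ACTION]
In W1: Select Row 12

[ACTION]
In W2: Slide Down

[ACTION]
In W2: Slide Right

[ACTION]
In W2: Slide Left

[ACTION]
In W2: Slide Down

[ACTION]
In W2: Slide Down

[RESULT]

     ┃High    │$3361.27│Berlin│Alice ┃   ░┃
     ┃Low     │$3997.30│Tokyo │Grace ┃   ░┃
     ┃Medium  │$4167.98│Paris │Grace ┃   ░┃
     ┃Medium  │$3131.69│Tokyo │Hank W┃   ░┃
     ┃Critical│$4478.78│Sydney│Alice ┃   ░┃
     ┃Critical│$164.66 │NYC   │Alice ┃   ░┃
     ┃Medium  ┏━━━━━━━━━━━━━━━━━━━━━━━┓  ░┃
     ┃Medium  ┃ SlidingPuzzle         ┃  ▼┃
     ┗━━━━━━━━┠───────────────────────┨━━━┛
              ┃┌────┬────┬────┬────┐  ┃    
              ┃│  3 │  4 │    │  9 │  ┃    
              ┃├────┼────┼────┼────┤  ┃    
              ┃│  5 │  2 │ 10 │  8 │  ┃    
              ┃├────┼────┼────┼────┤  ┃    
              ┃│  1 │ 13 │ 12 │ 11 │  ┃    
              ┃├────┼────┼────┼────┤  ┃    
              ┃│ 14 │  6 │  7 │ 15 │  ┃    
              ┃└────┴────┴────┴────┘  ┃    
              ┃Moves: 5               ┃    
              ┃                       ┃    
              ┃                       ┃    
              ┃                       ┃    


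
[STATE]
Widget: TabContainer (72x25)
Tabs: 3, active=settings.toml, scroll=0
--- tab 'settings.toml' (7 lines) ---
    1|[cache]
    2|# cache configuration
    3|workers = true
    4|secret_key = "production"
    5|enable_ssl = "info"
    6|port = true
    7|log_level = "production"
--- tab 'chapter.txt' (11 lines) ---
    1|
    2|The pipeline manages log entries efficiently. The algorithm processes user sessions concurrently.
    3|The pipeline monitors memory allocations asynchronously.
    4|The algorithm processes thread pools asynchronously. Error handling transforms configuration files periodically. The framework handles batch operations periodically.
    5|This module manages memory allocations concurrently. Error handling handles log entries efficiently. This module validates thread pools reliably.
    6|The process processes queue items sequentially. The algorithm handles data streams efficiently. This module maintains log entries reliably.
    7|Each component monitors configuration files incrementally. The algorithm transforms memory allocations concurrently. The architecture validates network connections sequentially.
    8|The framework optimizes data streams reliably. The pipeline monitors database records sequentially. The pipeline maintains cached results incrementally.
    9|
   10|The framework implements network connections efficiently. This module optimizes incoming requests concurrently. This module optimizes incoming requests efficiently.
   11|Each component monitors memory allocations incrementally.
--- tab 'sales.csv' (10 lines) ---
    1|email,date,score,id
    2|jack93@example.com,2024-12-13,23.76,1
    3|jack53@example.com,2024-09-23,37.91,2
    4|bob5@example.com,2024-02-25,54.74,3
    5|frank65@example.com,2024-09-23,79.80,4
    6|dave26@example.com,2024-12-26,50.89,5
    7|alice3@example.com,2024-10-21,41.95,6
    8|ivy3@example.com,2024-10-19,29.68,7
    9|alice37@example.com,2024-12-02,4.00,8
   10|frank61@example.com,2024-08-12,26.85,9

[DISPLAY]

[settings.toml]│ chapter.txt │ sales.csv                                
────────────────────────────────────────────────────────────────────────
[cache]                                                                 
# cache configuration                                                   
workers = true                                                          
secret_key = "production"                                               
enable_ssl = "info"                                                     
port = true                                                             
log_level = "production"                                                
                                                                        
                                                                        
                                                                        
                                                                        
                                                                        
                                                                        
                                                                        
                                                                        
                                                                        
                                                                        
                                                                        
                                                                        
                                                                        
                                                                        
                                                                        
                                                                        


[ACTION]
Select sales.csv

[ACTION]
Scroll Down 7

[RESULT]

 settings.toml │ chapter.txt │[sales.csv]                               
────────────────────────────────────────────────────────────────────────
ivy3@example.com,2024-10-19,29.68,7                                     
alice37@example.com,2024-12-02,4.00,8                                   
frank61@example.com,2024-08-12,26.85,9                                  
                                                                        
                                                                        
                                                                        
                                                                        
                                                                        
                                                                        
                                                                        
                                                                        
                                                                        
                                                                        
                                                                        
                                                                        
                                                                        
                                                                        
                                                                        
                                                                        
                                                                        
                                                                        
                                                                        
                                                                        


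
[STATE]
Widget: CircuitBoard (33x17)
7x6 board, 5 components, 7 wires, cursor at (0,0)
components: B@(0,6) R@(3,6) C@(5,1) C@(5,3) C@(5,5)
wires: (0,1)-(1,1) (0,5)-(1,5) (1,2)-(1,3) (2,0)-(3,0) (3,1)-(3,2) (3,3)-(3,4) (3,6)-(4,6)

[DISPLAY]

   0 1 2 3 4 5 6                 
0  [.]  ·               ·   B    
        │               │        
1       ·   · ─ ·       ·        
                                 
2   ·                            
    │                            
3   ·   · ─ ·   · ─ ·       R    
                            │    
4                           ·    
                                 
5       C       C       C        
Cursor: (0,0)                    
                                 
                                 
                                 
                                 


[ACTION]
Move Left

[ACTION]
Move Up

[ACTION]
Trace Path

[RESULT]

   0 1 2 3 4 5 6                 
0  [.]  ·               ·   B    
        │               │        
1       ·   · ─ ·       ·        
                                 
2   ·                            
    │                            
3   ·   · ─ ·   · ─ ·       R    
                            │    
4                           ·    
                                 
5       C       C       C        
Cursor: (0,0)  Trace: No connecti
                                 
                                 
                                 
                                 


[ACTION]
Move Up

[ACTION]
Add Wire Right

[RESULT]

   0 1 2 3 4 5 6                 
0  [.]─ ·               ·   B    
        │               │        
1       ·   · ─ ·       ·        
                                 
2   ·                            
    │                            
3   ·   · ─ ·   · ─ ·       R    
                            │    
4                           ·    
                                 
5       C       C       C        
Cursor: (0,0)  Trace: No connecti
                                 
                                 
                                 
                                 


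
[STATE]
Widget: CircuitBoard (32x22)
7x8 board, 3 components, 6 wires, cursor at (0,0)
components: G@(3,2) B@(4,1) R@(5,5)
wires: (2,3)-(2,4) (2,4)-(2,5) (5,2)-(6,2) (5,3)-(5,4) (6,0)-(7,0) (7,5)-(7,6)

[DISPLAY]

   0 1 2 3 4 5 6                
0  [.]                          
                                
1                               
                                
2               · ─ · ─ ·       
                                
3           G                   
                                
4       B                       
                                
5           ·   · ─ ·   R       
            │                   
6   ·       ·                   
    │                           
7   ·                   · ─ ·   
Cursor: (0,0)                   
                                
                                
                                
                                
                                


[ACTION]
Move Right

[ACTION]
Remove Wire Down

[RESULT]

   0 1 2 3 4 5 6                
0      [.]                      
                                
1                               
                                
2               · ─ · ─ ·       
                                
3           G                   
                                
4       B                       
                                
5           ·   · ─ ·   R       
            │                   
6   ·       ·                   
    │                           
7   ·                   · ─ ·   
Cursor: (0,1)                   
                                
                                
                                
                                
                                


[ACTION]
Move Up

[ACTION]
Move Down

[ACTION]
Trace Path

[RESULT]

   0 1 2 3 4 5 6                
0                               
                                
1      [.]                      
                                
2               · ─ · ─ ·       
                                
3           G                   
                                
4       B                       
                                
5           ·   · ─ ·   R       
            │                   
6   ·       ·                   
    │                           
7   ·                   · ─ ·   
Cursor: (1,1)  Trace: No connect
                                
                                
                                
                                
                                


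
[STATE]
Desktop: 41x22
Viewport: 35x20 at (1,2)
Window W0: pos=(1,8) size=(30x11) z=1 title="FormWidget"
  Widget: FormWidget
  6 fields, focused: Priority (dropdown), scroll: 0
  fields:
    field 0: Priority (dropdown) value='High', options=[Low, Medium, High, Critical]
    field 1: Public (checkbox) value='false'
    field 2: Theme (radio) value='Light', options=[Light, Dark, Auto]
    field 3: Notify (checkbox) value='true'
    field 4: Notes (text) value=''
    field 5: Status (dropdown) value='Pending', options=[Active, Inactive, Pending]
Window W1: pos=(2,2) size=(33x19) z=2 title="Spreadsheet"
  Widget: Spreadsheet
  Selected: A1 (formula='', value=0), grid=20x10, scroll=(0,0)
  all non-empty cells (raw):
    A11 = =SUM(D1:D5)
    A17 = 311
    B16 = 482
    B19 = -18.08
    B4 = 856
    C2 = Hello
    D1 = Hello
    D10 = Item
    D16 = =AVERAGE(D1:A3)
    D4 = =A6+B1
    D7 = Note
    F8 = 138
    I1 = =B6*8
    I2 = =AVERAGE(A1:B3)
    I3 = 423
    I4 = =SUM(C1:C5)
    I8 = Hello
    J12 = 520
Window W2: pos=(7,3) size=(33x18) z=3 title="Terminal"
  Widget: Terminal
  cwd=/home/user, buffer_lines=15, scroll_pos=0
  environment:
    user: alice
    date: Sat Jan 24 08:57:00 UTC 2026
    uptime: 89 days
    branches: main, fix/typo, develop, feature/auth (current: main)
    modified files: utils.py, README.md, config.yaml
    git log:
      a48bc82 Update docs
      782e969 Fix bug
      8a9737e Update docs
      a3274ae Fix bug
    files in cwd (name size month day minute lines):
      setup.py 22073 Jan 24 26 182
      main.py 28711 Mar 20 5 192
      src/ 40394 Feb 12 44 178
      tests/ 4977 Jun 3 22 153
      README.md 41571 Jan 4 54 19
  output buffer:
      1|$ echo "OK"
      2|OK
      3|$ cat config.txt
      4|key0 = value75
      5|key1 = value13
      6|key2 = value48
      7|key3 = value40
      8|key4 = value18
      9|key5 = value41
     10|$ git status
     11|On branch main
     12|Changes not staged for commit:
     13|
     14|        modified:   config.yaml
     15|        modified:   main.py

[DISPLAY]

 ┏━━━━━━━━━━━━━━━━━━━━━━━━━━━━━━━┓ 
 ┃ Spr┏━━━━━━━━━━━━━━━━━━━━━━━━━━━━
 ┠────┃ Terminal                   
 ┃A1: ┠────────────────────────────
 ┃    ┃$ echo "OK"                 
 ┃----┃OK                          
┏┃  1 ┃$ cat config.txt            
┃┃  2 ┃key0 = value75              
┠┃  3 ┃key1 = value13              
┃┃  4 ┃key2 = value48              
┃┃  5 ┃key3 = value40              
┃┃  6 ┃key4 = value18              
┃┃  7 ┃key5 = value41              
┃┃  8 ┃$ git status                
┃┃  9 ┃On branch main              
┃┃ 10 ┃Changes not staged for commi
┗┃ 11 ┃                            
 ┃ 12 ┃        modified:   config.y
 ┗━━━━┗━━━━━━━━━━━━━━━━━━━━━━━━━━━━
                                   


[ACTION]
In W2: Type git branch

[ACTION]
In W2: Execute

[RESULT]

 ┏━━━━━━━━━━━━━━━━━━━━━━━━━━━━━━━┓ 
 ┃ Spr┏━━━━━━━━━━━━━━━━━━━━━━━━━━━━
 ┠────┃ Terminal                   
 ┃A1: ┠────────────────────────────
 ┃    ┃key4 = value18              
 ┃----┃key5 = value41              
┏┃  1 ┃$ git status                
┃┃  2 ┃On branch main              
┠┃  3 ┃Changes not staged for commi
┃┃  4 ┃                            
┃┃  5 ┃        modified:   config.y
┃┃  6 ┃        modified:   main.py 
┃┃  7 ┃$ git branch                
┃┃  8 ┃* main                      
┃┃  9 ┃  fix/typo                  
┃┃ 10 ┃  develop                   
┗┃ 11 ┃  feature/auth              
 ┃ 12 ┃$ █                         
 ┗━━━━┗━━━━━━━━━━━━━━━━━━━━━━━━━━━━
                                   


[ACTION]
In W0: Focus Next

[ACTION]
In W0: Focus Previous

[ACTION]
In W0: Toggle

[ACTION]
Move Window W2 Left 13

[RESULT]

 ┏━━━━━━━━━━━━━━━━━━━━━━━━━━━━━━━┓ 
━━━━━━━━━━━━━━━━━━━━━━━━━━━━━━━┓ ┃ 
 Terminal                      ┃─┨ 
───────────────────────────────┨ ┃ 
key4 = value18                 ┃ ┃ 
key5 = value41                 ┃-┃ 
$ git status                   ┃l┃ 
On branch main                 ┃ ┃ 
Changes not staged for commit: ┃ ┃ 
                               ┃ ┃ 
        modified:   config.yaml┃ ┃ 
        modified:   main.py    ┃ ┃ 
$ git branch                   ┃t┃ 
* main                         ┃ ┃ 
  fix/typo                     ┃ ┃ 
  develop                      ┃e┃ 
  feature/auth                 ┃ ┃ 
$ █                            ┃ ┃ 
━━━━━━━━━━━━━━━━━━━━━━━━━━━━━━━┛━┛ 
                                   


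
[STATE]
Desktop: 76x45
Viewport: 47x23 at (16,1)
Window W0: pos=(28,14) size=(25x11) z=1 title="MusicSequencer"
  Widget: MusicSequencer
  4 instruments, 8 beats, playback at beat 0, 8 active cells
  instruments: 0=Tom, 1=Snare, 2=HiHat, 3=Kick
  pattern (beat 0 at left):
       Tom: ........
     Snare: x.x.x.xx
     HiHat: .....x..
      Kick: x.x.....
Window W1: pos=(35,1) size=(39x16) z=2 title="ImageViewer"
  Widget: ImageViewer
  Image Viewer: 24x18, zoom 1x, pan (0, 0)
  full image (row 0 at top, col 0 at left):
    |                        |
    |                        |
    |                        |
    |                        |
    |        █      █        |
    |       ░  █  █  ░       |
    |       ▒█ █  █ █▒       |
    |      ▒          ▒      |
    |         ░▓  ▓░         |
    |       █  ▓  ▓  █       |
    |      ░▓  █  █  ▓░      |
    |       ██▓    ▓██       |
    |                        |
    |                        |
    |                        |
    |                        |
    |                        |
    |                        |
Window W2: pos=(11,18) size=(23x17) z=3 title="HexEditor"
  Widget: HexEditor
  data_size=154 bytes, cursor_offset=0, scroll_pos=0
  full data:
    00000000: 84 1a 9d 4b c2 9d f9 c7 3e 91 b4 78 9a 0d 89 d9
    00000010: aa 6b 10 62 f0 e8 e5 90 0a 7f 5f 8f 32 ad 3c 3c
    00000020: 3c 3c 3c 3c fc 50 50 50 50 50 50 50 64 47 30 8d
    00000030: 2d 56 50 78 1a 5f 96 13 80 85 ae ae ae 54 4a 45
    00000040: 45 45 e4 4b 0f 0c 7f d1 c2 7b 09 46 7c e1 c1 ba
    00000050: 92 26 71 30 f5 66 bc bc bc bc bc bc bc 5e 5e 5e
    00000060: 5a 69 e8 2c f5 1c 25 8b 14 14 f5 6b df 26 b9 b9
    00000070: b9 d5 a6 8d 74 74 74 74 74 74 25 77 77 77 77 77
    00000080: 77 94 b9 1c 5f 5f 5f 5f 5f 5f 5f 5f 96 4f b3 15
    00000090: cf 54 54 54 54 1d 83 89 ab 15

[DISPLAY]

                   ┏━━━━━━━━━━━━━━━━━━━━━━━━━━━
                   ┃ ImageViewer               
                   ┠───────────────────────────
                   ┃                           
                   ┃                           
                   ┃                           
                   ┃                           
                   ┃        █      █           
                   ┃       ░  █  █  ░          
                   ┃       ▒█ █  █ █▒          
                   ┃      ▒          ▒         
                   ┃         ░▓  ▓░            
                   ┃       █  ▓  ▓  █          
            ┏━━━━━━┃      ░▓  █  █  ▓░         
            ┃ Music┃       ██▓    ▓██          
            ┠──────┗━━━━━━━━━━━━━━━━━━━━━━━━━━━
            ┃      ▼1234567         ┃          
━━━━━━━━━━━━━━━━━┓m········         ┃          
Editor           ┃e█·█·█·██         ┃          
─────────────────┨t·····█··         ┃          
0000  84 1a 9d 4b┃k█·█·····         ┃          
0010  aa 6b 10 62┃                  ┃          
0020  3c 3c 3c 3c┃                  ┃          


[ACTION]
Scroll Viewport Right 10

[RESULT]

         ┏━━━━━━━━━━━━━━━━━━━━━━━━━━━━━━━━━━━━━
         ┃ ImageViewer                         
         ┠─────────────────────────────────────
         ┃                                     
         ┃                                     
         ┃                                     
         ┃                                     
         ┃        █      █                     
         ┃       ░  █  █  ░                    
         ┃       ▒█ █  █ █▒                    
         ┃      ▒          ▒                   
         ┃         ░▓  ▓░                      
         ┃       █  ▓  ▓  █                    
  ┏━━━━━━┃      ░▓  █  █  ▓░                   
  ┃ Music┃       ██▓    ▓██                    
  ┠──────┗━━━━━━━━━━━━━━━━━━━━━━━━━━━━━━━━━━━━━
  ┃      ▼1234567         ┃                    
━━━━━━━┓m········         ┃                    
       ┃e█·█·█·██         ┃                    
───────┨t·····█··         ┃                    
a 9d 4b┃k█·█·····         ┃                    
b 10 62┃                  ┃                    
c 3c 3c┃                  ┃                    


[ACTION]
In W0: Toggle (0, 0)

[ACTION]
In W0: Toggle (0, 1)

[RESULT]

         ┏━━━━━━━━━━━━━━━━━━━━━━━━━━━━━━━━━━━━━
         ┃ ImageViewer                         
         ┠─────────────────────────────────────
         ┃                                     
         ┃                                     
         ┃                                     
         ┃                                     
         ┃        █      █                     
         ┃       ░  █  █  ░                    
         ┃       ▒█ █  █ █▒                    
         ┃      ▒          ▒                   
         ┃         ░▓  ▓░                      
         ┃       █  ▓  ▓  █                    
  ┏━━━━━━┃      ░▓  █  █  ▓░                   
  ┃ Music┃       ██▓    ▓██                    
  ┠──────┗━━━━━━━━━━━━━━━━━━━━━━━━━━━━━━━━━━━━━
  ┃      ▼1234567         ┃                    
━━━━━━━┓m██······         ┃                    
       ┃e█·█·█·██         ┃                    
───────┨t·····█··         ┃                    
a 9d 4b┃k█·█·····         ┃                    
b 10 62┃                  ┃                    
c 3c 3c┃                  ┃                    


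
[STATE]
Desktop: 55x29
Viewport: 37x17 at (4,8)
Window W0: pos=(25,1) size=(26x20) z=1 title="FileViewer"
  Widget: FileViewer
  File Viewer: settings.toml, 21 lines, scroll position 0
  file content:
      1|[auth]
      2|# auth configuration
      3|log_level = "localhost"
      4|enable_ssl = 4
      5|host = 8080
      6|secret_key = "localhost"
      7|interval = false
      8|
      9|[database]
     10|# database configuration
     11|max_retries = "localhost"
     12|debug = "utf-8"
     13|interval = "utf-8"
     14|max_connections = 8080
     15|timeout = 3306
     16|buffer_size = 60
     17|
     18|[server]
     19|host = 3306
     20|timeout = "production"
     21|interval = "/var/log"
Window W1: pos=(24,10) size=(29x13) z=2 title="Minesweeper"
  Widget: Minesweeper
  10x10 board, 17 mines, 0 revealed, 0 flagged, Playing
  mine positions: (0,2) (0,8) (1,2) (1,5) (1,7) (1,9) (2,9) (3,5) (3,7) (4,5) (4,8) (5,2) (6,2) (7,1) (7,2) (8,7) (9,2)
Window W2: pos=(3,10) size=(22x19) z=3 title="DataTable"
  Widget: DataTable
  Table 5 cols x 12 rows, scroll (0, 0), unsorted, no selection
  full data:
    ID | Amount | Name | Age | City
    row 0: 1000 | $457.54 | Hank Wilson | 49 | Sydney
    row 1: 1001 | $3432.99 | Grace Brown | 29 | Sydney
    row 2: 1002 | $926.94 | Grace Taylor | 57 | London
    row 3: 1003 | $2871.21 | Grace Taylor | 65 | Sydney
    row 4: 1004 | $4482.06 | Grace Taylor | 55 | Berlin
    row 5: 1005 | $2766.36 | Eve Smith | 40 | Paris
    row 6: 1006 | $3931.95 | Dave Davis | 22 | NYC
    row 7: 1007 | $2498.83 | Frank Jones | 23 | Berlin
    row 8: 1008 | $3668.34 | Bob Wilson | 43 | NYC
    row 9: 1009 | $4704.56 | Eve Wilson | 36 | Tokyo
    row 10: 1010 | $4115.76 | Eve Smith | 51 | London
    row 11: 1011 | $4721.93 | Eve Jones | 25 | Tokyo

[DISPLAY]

                     ┃host = 8080    
                     ┃secret_key = "l
━━━━━━━━━━━━━━━━━━━━┓━━━━━━━━━━━━━━━━
 DataTable          ┃ Minesweeper    
────────────────────┨────────────────
ID  │Amount  │Name  ┃■■■■■■■■■■      
────┼────────┼──────┃■■■■■■■■■■      
1000│$457.54 │Hank W┃■■■■■■■■■■      
1001│$3432.99│Grace ┃■■■■■■■■■■      
1002│$926.94 │Grace ┃■■■■■■■■■■      
1003│$2871.21│Grace ┃■■■■■■■■■■      
1004│$4482.06│Grace ┃■■■■■■■■■■      
1005│$2766.36│Eve Sm┃■■■■■■■■■■      
1006│$3931.95│Dave D┃■■■■■■■■■■      
1007│$2498.83│Frank ┃━━━━━━━━━━━━━━━━
1008│$3668.34│Bob Wi┃                
1009│$4704.56│Eve Wi┃                


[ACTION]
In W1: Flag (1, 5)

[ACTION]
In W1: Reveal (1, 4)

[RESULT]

                     ┃host = 8080    
                     ┃secret_key = "l
━━━━━━━━━━━━━━━━━━━━┓━━━━━━━━━━━━━━━━
 DataTable          ┃ Minesweeper    
────────────────────┨────────────────
ID  │Amount  │Name  ┃■■■■■■■■■■      
────┼────────┼──────┃■■■■1⚑■■■■      
1000│$457.54 │Hank W┃■■■■■■■■■■      
1001│$3432.99│Grace ┃■■■■■■■■■■      
1002│$926.94 │Grace ┃■■■■■■■■■■      
1003│$2871.21│Grace ┃■■■■■■■■■■      
1004│$4482.06│Grace ┃■■■■■■■■■■      
1005│$2766.36│Eve Sm┃■■■■■■■■■■      
1006│$3931.95│Dave D┃■■■■■■■■■■      
1007│$2498.83│Frank ┃━━━━━━━━━━━━━━━━
1008│$3668.34│Bob Wi┃                
1009│$4704.56│Eve Wi┃                


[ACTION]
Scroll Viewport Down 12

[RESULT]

────────────────────┨────────────────
ID  │Amount  │Name  ┃■■■■■■■■■■      
────┼────────┼──────┃■■■■1⚑■■■■      
1000│$457.54 │Hank W┃■■■■■■■■■■      
1001│$3432.99│Grace ┃■■■■■■■■■■      
1002│$926.94 │Grace ┃■■■■■■■■■■      
1003│$2871.21│Grace ┃■■■■■■■■■■      
1004│$4482.06│Grace ┃■■■■■■■■■■      
1005│$2766.36│Eve Sm┃■■■■■■■■■■      
1006│$3931.95│Dave D┃■■■■■■■■■■      
1007│$2498.83│Frank ┃━━━━━━━━━━━━━━━━
1008│$3668.34│Bob Wi┃                
1009│$4704.56│Eve Wi┃                
1010│$4115.76│Eve Sm┃                
1011│$4721.93│Eve Jo┃                
                    ┃                
━━━━━━━━━━━━━━━━━━━━┛                


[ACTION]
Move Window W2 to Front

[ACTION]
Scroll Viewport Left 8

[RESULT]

   ┠────────────────────┨────────────
   ┃ID  │Amount  │Name  ┃■■■■■■■■■■  
   ┃────┼────────┼──────┃■■■■1⚑■■■■  
   ┃1000│$457.54 │Hank W┃■■■■■■■■■■  
   ┃1001│$3432.99│Grace ┃■■■■■■■■■■  
   ┃1002│$926.94 │Grace ┃■■■■■■■■■■  
   ┃1003│$2871.21│Grace ┃■■■■■■■■■■  
   ┃1004│$4482.06│Grace ┃■■■■■■■■■■  
   ┃1005│$2766.36│Eve Sm┃■■■■■■■■■■  
   ┃1006│$3931.95│Dave D┃■■■■■■■■■■  
   ┃1007│$2498.83│Frank ┃━━━━━━━━━━━━
   ┃1008│$3668.34│Bob Wi┃            
   ┃1009│$4704.56│Eve Wi┃            
   ┃1010│$4115.76│Eve Sm┃            
   ┃1011│$4721.93│Eve Jo┃            
   ┃                    ┃            
   ┗━━━━━━━━━━━━━━━━━━━━┛            


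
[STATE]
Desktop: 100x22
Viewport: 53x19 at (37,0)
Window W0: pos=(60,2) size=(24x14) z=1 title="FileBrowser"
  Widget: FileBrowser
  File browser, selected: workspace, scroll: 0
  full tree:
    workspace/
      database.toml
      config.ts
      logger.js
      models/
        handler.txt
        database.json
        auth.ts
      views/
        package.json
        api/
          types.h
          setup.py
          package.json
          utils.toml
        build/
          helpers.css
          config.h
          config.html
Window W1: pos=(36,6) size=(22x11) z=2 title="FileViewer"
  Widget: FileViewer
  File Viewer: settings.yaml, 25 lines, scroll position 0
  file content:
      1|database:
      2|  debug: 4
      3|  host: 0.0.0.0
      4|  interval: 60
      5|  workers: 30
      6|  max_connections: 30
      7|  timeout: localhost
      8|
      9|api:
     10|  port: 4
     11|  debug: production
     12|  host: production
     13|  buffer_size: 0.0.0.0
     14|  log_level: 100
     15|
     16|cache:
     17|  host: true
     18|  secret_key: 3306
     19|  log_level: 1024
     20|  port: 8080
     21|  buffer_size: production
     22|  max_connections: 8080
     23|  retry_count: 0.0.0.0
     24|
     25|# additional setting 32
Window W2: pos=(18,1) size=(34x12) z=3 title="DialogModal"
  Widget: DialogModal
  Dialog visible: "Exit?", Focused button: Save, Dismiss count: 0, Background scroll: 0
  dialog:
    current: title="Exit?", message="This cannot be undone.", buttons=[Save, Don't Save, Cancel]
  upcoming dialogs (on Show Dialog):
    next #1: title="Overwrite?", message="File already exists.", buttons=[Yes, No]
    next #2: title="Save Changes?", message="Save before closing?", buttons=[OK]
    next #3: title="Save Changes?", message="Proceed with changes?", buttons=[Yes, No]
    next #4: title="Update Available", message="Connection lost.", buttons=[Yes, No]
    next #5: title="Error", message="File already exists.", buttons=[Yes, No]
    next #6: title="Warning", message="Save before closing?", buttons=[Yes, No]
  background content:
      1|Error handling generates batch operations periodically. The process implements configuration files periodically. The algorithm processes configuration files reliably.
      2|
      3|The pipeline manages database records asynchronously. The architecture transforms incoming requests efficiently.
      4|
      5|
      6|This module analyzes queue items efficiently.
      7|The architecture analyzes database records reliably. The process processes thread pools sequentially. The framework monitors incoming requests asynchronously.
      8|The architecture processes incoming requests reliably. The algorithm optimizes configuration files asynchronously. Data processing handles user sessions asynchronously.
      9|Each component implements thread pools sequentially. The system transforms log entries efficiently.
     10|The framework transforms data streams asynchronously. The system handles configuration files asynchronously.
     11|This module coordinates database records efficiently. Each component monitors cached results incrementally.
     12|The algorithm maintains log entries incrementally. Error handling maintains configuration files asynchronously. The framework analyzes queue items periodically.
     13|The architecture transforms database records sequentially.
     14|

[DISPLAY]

                                                     
━━━━━━━━━━━━━━┓                                      
              ┃        ┏━━━━━━━━━━━━━━━━━━━━━━┓      
──────────────┨        ┃ FileBrowser          ┃      
erates batch o┃        ┠──────────────────────┨      
───────────┐  ┃        ┃> [-] workspace/      ┃      
           │re┃━━━━━┓  ┃    database.toml     ┃      
e undone.  │  ┃     ┃  ┃    config.ts         ┃      
ave   Cance│  ┃─────┨  ┃    logger.js         ┃      
───────────┘ms┃    ▲┃  ┃    [+] models/       ┃      
nalyzes databa┃    █┃  ┃    [+] views/        ┃      
rocesses incom┃    ░┃  ┃                      ┃      
━━━━━━━━━━━━━━┛    ░┃  ┃                      ┃      
  workers: 30      ░┃  ┃                      ┃      
  max_connections: ░┃  ┃                      ┃      
  timeout: localhos▼┃  ┗━━━━━━━━━━━━━━━━━━━━━━┛      
━━━━━━━━━━━━━━━━━━━━┛                                
                                                     
                                                     


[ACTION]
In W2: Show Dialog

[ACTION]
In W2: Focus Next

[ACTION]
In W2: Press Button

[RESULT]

                                                     
━━━━━━━━━━━━━━┓                                      
              ┃        ┏━━━━━━━━━━━━━━━━━━━━━━┓      
──────────────┨        ┃ FileBrowser          ┃      
erates batch o┃        ┠──────────────────────┨      
              ┃        ┃> [-] workspace/      ┃      
es database re┃━━━━━┓  ┃    database.toml     ┃      
              ┃     ┃  ┃    config.ts         ┃      
              ┃─────┨  ┃    logger.js         ┃      
es queue items┃    ▲┃  ┃    [+] models/       ┃      
nalyzes databa┃    █┃  ┃    [+] views/        ┃      
rocesses incom┃    ░┃  ┃                      ┃      
━━━━━━━━━━━━━━┛    ░┃  ┃                      ┃      
  workers: 30      ░┃  ┃                      ┃      
  max_connections: ░┃  ┃                      ┃      
  timeout: localhos▼┃  ┗━━━━━━━━━━━━━━━━━━━━━━┛      
━━━━━━━━━━━━━━━━━━━━┛                                
                                                     
                                                     


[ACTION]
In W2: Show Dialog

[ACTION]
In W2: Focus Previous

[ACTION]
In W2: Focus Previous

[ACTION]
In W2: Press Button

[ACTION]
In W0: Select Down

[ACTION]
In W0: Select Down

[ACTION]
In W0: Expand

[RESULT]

                                                     
━━━━━━━━━━━━━━┓                                      
              ┃        ┏━━━━━━━━━━━━━━━━━━━━━━┓      
──────────────┨        ┃ FileBrowser          ┃      
erates batch o┃        ┠──────────────────────┨      
              ┃        ┃  [-] workspace/      ┃      
es database re┃━━━━━┓  ┃    database.toml     ┃      
              ┃     ┃  ┃  > config.ts         ┃      
              ┃─────┨  ┃    logger.js         ┃      
es queue items┃    ▲┃  ┃    [+] models/       ┃      
nalyzes databa┃    █┃  ┃    [+] views/        ┃      
rocesses incom┃    ░┃  ┃                      ┃      
━━━━━━━━━━━━━━┛    ░┃  ┃                      ┃      
  workers: 30      ░┃  ┃                      ┃      
  max_connections: ░┃  ┃                      ┃      
  timeout: localhos▼┃  ┗━━━━━━━━━━━━━━━━━━━━━━┛      
━━━━━━━━━━━━━━━━━━━━┛                                
                                                     
                                                     
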